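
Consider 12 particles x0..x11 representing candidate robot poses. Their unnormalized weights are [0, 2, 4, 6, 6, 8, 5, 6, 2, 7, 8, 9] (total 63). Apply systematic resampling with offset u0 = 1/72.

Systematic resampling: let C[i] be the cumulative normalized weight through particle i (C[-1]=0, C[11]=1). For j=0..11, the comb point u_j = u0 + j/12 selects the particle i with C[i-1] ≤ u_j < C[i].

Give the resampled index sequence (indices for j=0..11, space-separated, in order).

1 3 3 4 5 6 7 8 9 10 10 11

C = [0, 2/63, 2/21, 4/21, 2/7, 26/63, 31/63, 37/63, 13/21, 46/63, 6/7, 1]
j=0: u_0=1/72 ∈ [0, 2/63) → index 1
j=1: u_1=7/72 ∈ [2/21, 4/21) → index 3
j=2: u_2=13/72 ∈ [2/21, 4/21) → index 3
j=3: u_3=19/72 ∈ [4/21, 2/7) → index 4
j=4: u_4=25/72 ∈ [2/7, 26/63) → index 5
j=5: u_5=31/72 ∈ [26/63, 31/63) → index 6
j=6: u_6=37/72 ∈ [31/63, 37/63) → index 7
j=7: u_7=43/72 ∈ [37/63, 13/21) → index 8
j=8: u_8=49/72 ∈ [13/21, 46/63) → index 9
j=9: u_9=55/72 ∈ [46/63, 6/7) → index 10
j=10: u_10=61/72 ∈ [46/63, 6/7) → index 10
j=11: u_11=67/72 ∈ [6/7, 1) → index 11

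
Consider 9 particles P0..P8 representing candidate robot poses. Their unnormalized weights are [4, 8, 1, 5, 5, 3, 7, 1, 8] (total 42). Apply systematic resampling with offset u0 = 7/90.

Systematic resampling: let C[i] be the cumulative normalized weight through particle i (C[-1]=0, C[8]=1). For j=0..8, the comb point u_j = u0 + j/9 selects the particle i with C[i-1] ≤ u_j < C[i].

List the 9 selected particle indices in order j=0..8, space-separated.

0 1 2 3 4 6 6 8 8

C = [2/21, 2/7, 13/42, 3/7, 23/42, 13/21, 11/14, 17/21, 1]
j=0: u_0=7/90 ∈ [0, 2/21) → index 0
j=1: u_1=17/90 ∈ [2/21, 2/7) → index 1
j=2: u_2=3/10 ∈ [2/7, 13/42) → index 2
j=3: u_3=37/90 ∈ [13/42, 3/7) → index 3
j=4: u_4=47/90 ∈ [3/7, 23/42) → index 4
j=5: u_5=19/30 ∈ [13/21, 11/14) → index 6
j=6: u_6=67/90 ∈ [13/21, 11/14) → index 6
j=7: u_7=77/90 ∈ [17/21, 1) → index 8
j=8: u_8=29/30 ∈ [17/21, 1) → index 8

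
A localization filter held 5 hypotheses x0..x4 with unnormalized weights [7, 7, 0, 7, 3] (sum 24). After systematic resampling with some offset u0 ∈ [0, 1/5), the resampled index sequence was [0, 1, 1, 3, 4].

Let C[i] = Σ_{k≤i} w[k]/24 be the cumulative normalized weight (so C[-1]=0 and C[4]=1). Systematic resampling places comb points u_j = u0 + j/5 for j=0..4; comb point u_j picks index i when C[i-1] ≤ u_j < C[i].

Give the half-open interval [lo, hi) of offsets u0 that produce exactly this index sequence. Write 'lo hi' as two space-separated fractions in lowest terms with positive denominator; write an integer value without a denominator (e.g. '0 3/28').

11/120 11/60

C = [7/24, 7/12, 7/12, 7/8, 1]
j=0 picked index 0: u0 ∈ [0, 7/24)
j=1 picked index 1: u0 ∈ [11/120, 23/60)
j=2 picked index 1: u0 ∈ [-13/120, 11/60)
j=3 picked index 3: u0 ∈ [-1/60, 11/40)
j=4 picked index 4: u0 ∈ [3/40, 1/5)
intersection: [11/120, 11/60)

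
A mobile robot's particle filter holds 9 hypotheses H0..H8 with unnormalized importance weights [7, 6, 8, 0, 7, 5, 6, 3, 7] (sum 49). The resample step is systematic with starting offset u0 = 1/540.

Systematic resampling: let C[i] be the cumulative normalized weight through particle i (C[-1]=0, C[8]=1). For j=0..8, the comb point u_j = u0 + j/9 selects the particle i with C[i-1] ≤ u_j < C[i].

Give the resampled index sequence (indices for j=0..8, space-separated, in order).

0 0 1 2 4 4 5 6 8

C = [1/7, 13/49, 3/7, 3/7, 4/7, 33/49, 39/49, 6/7, 1]
j=0: u_0=1/540 ∈ [0, 1/7) → index 0
j=1: u_1=61/540 ∈ [0, 1/7) → index 0
j=2: u_2=121/540 ∈ [1/7, 13/49) → index 1
j=3: u_3=181/540 ∈ [13/49, 3/7) → index 2
j=4: u_4=241/540 ∈ [3/7, 4/7) → index 4
j=5: u_5=301/540 ∈ [3/7, 4/7) → index 4
j=6: u_6=361/540 ∈ [4/7, 33/49) → index 5
j=7: u_7=421/540 ∈ [33/49, 39/49) → index 6
j=8: u_8=481/540 ∈ [6/7, 1) → index 8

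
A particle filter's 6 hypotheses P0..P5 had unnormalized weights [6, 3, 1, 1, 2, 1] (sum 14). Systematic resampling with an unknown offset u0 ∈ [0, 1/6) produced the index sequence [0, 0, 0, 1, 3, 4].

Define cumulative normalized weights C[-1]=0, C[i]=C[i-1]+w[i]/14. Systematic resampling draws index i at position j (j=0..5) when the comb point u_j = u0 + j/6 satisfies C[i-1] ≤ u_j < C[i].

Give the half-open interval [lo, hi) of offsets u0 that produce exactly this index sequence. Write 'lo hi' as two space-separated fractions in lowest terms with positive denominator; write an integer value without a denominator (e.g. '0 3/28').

C = [3/7, 9/14, 5/7, 11/14, 13/14, 1]
j=0 picked index 0: u0 ∈ [0, 3/7)
j=1 picked index 0: u0 ∈ [-1/6, 11/42)
j=2 picked index 0: u0 ∈ [-1/3, 2/21)
j=3 picked index 1: u0 ∈ [-1/14, 1/7)
j=4 picked index 3: u0 ∈ [1/21, 5/42)
j=5 picked index 4: u0 ∈ [-1/21, 2/21)
intersection: [1/21, 2/21)

1/21 2/21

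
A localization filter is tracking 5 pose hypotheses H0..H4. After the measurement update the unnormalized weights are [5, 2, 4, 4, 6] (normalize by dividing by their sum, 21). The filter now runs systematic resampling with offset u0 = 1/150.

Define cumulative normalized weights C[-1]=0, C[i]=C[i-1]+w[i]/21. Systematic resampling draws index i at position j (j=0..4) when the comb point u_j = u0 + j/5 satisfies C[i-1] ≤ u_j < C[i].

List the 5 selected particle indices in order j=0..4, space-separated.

C = [5/21, 1/3, 11/21, 5/7, 1]
j=0: u_0=1/150 ∈ [0, 5/21) → index 0
j=1: u_1=31/150 ∈ [0, 5/21) → index 0
j=2: u_2=61/150 ∈ [1/3, 11/21) → index 2
j=3: u_3=91/150 ∈ [11/21, 5/7) → index 3
j=4: u_4=121/150 ∈ [5/7, 1) → index 4

0 0 2 3 4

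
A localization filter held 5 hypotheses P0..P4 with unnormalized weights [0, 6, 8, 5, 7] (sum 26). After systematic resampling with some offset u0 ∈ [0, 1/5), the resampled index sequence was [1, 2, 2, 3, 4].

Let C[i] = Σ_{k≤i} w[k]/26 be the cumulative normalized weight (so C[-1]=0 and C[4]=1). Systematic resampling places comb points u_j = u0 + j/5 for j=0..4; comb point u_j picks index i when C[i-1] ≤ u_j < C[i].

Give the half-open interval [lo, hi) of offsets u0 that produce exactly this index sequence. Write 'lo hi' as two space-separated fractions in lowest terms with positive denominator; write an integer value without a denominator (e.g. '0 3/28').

C = [0, 3/13, 7/13, 19/26, 1]
j=0 picked index 1: u0 ∈ [0, 3/13)
j=1 picked index 2: u0 ∈ [2/65, 22/65)
j=2 picked index 2: u0 ∈ [-11/65, 9/65)
j=3 picked index 3: u0 ∈ [-4/65, 17/130)
j=4 picked index 4: u0 ∈ [-9/130, 1/5)
intersection: [2/65, 17/130)

2/65 17/130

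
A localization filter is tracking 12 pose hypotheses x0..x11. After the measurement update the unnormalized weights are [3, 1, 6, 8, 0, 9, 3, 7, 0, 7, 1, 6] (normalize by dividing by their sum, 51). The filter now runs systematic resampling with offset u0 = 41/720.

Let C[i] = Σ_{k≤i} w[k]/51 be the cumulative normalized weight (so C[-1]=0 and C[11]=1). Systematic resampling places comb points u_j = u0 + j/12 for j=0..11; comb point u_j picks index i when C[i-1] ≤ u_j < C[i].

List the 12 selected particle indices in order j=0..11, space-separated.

0 2 3 3 5 5 6 7 7 9 11 11

C = [1/17, 4/51, 10/51, 6/17, 6/17, 9/17, 10/17, 37/51, 37/51, 44/51, 15/17, 1]
j=0: u_0=41/720 ∈ [0, 1/17) → index 0
j=1: u_1=101/720 ∈ [4/51, 10/51) → index 2
j=2: u_2=161/720 ∈ [10/51, 6/17) → index 3
j=3: u_3=221/720 ∈ [10/51, 6/17) → index 3
j=4: u_4=281/720 ∈ [6/17, 9/17) → index 5
j=5: u_5=341/720 ∈ [6/17, 9/17) → index 5
j=6: u_6=401/720 ∈ [9/17, 10/17) → index 6
j=7: u_7=461/720 ∈ [10/17, 37/51) → index 7
j=8: u_8=521/720 ∈ [10/17, 37/51) → index 7
j=9: u_9=581/720 ∈ [37/51, 44/51) → index 9
j=10: u_10=641/720 ∈ [15/17, 1) → index 11
j=11: u_11=701/720 ∈ [15/17, 1) → index 11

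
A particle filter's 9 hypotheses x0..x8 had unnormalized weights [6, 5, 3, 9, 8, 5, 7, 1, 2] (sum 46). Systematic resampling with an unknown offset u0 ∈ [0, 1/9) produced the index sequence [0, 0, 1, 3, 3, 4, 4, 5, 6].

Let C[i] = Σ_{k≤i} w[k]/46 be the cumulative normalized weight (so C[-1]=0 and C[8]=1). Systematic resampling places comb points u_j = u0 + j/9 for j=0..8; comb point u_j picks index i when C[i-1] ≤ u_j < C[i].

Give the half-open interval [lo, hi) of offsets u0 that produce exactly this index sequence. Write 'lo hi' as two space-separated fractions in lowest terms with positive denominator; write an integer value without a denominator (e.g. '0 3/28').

0 1/207

C = [3/23, 11/46, 7/23, 1/2, 31/46, 18/23, 43/46, 22/23, 1]
j=0 picked index 0: u0 ∈ [0, 3/23)
j=1 picked index 0: u0 ∈ [-1/9, 4/207)
j=2 picked index 1: u0 ∈ [-19/207, 7/414)
j=3 picked index 3: u0 ∈ [-2/69, 1/6)
j=4 picked index 3: u0 ∈ [-29/207, 1/18)
j=5 picked index 4: u0 ∈ [-1/18, 49/414)
j=6 picked index 4: u0 ∈ [-1/6, 1/138)
j=7 picked index 5: u0 ∈ [-43/414, 1/207)
j=8 picked index 6: u0 ∈ [-22/207, 19/414)
intersection: [0, 1/207)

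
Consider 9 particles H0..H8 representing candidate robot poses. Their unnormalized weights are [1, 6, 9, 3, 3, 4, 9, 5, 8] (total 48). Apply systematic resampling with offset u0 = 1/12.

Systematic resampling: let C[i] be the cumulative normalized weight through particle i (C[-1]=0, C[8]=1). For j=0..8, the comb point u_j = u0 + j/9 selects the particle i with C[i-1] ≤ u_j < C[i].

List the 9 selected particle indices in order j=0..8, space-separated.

1 2 2 4 5 6 7 8 8

C = [1/48, 7/48, 1/3, 19/48, 11/24, 13/24, 35/48, 5/6, 1]
j=0: u_0=1/12 ∈ [1/48, 7/48) → index 1
j=1: u_1=7/36 ∈ [7/48, 1/3) → index 2
j=2: u_2=11/36 ∈ [7/48, 1/3) → index 2
j=3: u_3=5/12 ∈ [19/48, 11/24) → index 4
j=4: u_4=19/36 ∈ [11/24, 13/24) → index 5
j=5: u_5=23/36 ∈ [13/24, 35/48) → index 6
j=6: u_6=3/4 ∈ [35/48, 5/6) → index 7
j=7: u_7=31/36 ∈ [5/6, 1) → index 8
j=8: u_8=35/36 ∈ [5/6, 1) → index 8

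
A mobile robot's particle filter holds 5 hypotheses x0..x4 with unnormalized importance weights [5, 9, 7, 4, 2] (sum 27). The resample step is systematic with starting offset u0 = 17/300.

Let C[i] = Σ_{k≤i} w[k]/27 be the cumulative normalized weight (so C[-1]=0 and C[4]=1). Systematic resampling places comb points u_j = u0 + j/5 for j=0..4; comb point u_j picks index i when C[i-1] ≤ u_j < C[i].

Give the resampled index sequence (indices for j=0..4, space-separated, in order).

0 1 1 2 3

C = [5/27, 14/27, 7/9, 25/27, 1]
j=0: u_0=17/300 ∈ [0, 5/27) → index 0
j=1: u_1=77/300 ∈ [5/27, 14/27) → index 1
j=2: u_2=137/300 ∈ [5/27, 14/27) → index 1
j=3: u_3=197/300 ∈ [14/27, 7/9) → index 2
j=4: u_4=257/300 ∈ [7/9, 25/27) → index 3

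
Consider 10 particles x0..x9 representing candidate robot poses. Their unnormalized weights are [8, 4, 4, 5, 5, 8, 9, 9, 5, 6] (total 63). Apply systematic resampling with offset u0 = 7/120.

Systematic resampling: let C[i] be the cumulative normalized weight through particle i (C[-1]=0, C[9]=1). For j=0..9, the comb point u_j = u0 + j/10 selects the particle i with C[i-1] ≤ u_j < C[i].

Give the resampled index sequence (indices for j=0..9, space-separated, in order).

C = [8/63, 4/21, 16/63, 1/3, 26/63, 34/63, 43/63, 52/63, 19/21, 1]
j=0: u_0=7/120 ∈ [0, 8/63) → index 0
j=1: u_1=19/120 ∈ [8/63, 4/21) → index 1
j=2: u_2=31/120 ∈ [16/63, 1/3) → index 3
j=3: u_3=43/120 ∈ [1/3, 26/63) → index 4
j=4: u_4=11/24 ∈ [26/63, 34/63) → index 5
j=5: u_5=67/120 ∈ [34/63, 43/63) → index 6
j=6: u_6=79/120 ∈ [34/63, 43/63) → index 6
j=7: u_7=91/120 ∈ [43/63, 52/63) → index 7
j=8: u_8=103/120 ∈ [52/63, 19/21) → index 8
j=9: u_9=23/24 ∈ [19/21, 1) → index 9

0 1 3 4 5 6 6 7 8 9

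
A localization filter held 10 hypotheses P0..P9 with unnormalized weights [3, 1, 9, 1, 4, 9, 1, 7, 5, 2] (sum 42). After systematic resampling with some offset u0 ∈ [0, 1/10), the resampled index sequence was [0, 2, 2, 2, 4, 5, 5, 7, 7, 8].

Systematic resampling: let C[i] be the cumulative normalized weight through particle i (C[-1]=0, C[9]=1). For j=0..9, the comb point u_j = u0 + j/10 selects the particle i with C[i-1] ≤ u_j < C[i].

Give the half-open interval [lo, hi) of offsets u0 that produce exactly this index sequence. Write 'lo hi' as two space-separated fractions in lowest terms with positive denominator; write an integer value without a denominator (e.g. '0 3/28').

C = [1/14, 2/21, 13/42, 1/3, 3/7, 9/14, 2/3, 5/6, 20/21, 1]
j=0 picked index 0: u0 ∈ [0, 1/14)
j=1 picked index 2: u0 ∈ [-1/210, 22/105)
j=2 picked index 2: u0 ∈ [-11/105, 23/210)
j=3 picked index 2: u0 ∈ [-43/210, 1/105)
j=4 picked index 4: u0 ∈ [-1/15, 1/35)
j=5 picked index 5: u0 ∈ [-1/14, 1/7)
j=6 picked index 5: u0 ∈ [-6/35, 3/70)
j=7 picked index 7: u0 ∈ [-1/30, 2/15)
j=8 picked index 7: u0 ∈ [-2/15, 1/30)
j=9 picked index 8: u0 ∈ [-1/15, 11/210)
intersection: [0, 1/105)

0 1/105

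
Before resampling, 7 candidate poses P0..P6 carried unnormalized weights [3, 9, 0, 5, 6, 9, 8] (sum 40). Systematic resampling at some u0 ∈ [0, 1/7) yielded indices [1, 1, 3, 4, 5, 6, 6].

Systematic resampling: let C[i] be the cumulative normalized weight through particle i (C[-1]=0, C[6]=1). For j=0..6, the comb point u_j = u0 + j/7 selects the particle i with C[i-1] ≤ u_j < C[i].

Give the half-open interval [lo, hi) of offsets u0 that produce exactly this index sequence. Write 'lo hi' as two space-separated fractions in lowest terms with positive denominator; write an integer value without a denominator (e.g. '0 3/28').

C = [3/40, 3/10, 3/10, 17/40, 23/40, 4/5, 1]
j=0 picked index 1: u0 ∈ [3/40, 3/10)
j=1 picked index 1: u0 ∈ [-19/280, 11/70)
j=2 picked index 3: u0 ∈ [1/70, 39/280)
j=3 picked index 4: u0 ∈ [-1/280, 41/280)
j=4 picked index 5: u0 ∈ [1/280, 8/35)
j=5 picked index 6: u0 ∈ [3/35, 2/7)
j=6 picked index 6: u0 ∈ [-2/35, 1/7)
intersection: [3/35, 39/280)

3/35 39/280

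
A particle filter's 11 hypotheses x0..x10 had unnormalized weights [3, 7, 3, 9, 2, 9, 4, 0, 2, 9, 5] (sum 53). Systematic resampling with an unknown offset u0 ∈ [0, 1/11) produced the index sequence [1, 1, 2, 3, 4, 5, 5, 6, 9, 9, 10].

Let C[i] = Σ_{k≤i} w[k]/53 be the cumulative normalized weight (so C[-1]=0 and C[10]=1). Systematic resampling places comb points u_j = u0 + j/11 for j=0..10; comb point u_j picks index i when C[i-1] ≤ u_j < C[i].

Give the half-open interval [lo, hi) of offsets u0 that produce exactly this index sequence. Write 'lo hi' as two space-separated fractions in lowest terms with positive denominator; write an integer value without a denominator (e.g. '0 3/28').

C = [3/53, 10/53, 13/53, 22/53, 24/53, 33/53, 37/53, 37/53, 39/53, 48/53, 1]
j=0 picked index 1: u0 ∈ [3/53, 10/53)
j=1 picked index 1: u0 ∈ [-20/583, 57/583)
j=2 picked index 2: u0 ∈ [4/583, 37/583)
j=3 picked index 3: u0 ∈ [-16/583, 83/583)
j=4 picked index 4: u0 ∈ [30/583, 52/583)
j=5 picked index 5: u0 ∈ [-1/583, 98/583)
j=6 picked index 5: u0 ∈ [-54/583, 45/583)
j=7 picked index 6: u0 ∈ [-8/583, 36/583)
j=8 picked index 9: u0 ∈ [5/583, 104/583)
j=9 picked index 9: u0 ∈ [-48/583, 51/583)
j=10 picked index 10: u0 ∈ [-2/583, 1/11)
intersection: [3/53, 36/583)

3/53 36/583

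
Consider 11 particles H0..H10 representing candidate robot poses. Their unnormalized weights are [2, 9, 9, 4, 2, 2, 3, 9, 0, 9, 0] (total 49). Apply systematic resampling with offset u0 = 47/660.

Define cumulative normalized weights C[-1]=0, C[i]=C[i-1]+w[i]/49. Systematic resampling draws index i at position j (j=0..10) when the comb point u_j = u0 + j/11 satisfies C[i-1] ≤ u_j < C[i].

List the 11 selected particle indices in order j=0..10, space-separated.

1 1 2 2 3 4 6 7 7 9 9

C = [2/49, 11/49, 20/49, 24/49, 26/49, 4/7, 31/49, 40/49, 40/49, 1, 1]
j=0: u_0=47/660 ∈ [2/49, 11/49) → index 1
j=1: u_1=107/660 ∈ [2/49, 11/49) → index 1
j=2: u_2=167/660 ∈ [11/49, 20/49) → index 2
j=3: u_3=227/660 ∈ [11/49, 20/49) → index 2
j=4: u_4=287/660 ∈ [20/49, 24/49) → index 3
j=5: u_5=347/660 ∈ [24/49, 26/49) → index 4
j=6: u_6=37/60 ∈ [4/7, 31/49) → index 6
j=7: u_7=467/660 ∈ [31/49, 40/49) → index 7
j=8: u_8=527/660 ∈ [31/49, 40/49) → index 7
j=9: u_9=587/660 ∈ [40/49, 1) → index 9
j=10: u_10=647/660 ∈ [40/49, 1) → index 9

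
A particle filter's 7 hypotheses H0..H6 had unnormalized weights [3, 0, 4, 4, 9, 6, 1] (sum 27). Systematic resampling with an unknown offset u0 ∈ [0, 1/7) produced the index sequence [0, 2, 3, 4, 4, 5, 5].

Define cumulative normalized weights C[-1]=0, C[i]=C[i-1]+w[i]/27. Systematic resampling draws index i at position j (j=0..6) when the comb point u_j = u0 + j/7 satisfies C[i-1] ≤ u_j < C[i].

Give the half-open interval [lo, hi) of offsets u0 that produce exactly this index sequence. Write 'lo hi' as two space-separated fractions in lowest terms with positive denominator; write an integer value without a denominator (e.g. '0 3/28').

C = [1/9, 1/9, 7/27, 11/27, 20/27, 26/27, 1]
j=0 picked index 0: u0 ∈ [0, 1/9)
j=1 picked index 2: u0 ∈ [-2/63, 22/189)
j=2 picked index 3: u0 ∈ [-5/189, 23/189)
j=3 picked index 4: u0 ∈ [-4/189, 59/189)
j=4 picked index 4: u0 ∈ [-31/189, 32/189)
j=5 picked index 5: u0 ∈ [5/189, 47/189)
j=6 picked index 5: u0 ∈ [-22/189, 20/189)
intersection: [5/189, 20/189)

5/189 20/189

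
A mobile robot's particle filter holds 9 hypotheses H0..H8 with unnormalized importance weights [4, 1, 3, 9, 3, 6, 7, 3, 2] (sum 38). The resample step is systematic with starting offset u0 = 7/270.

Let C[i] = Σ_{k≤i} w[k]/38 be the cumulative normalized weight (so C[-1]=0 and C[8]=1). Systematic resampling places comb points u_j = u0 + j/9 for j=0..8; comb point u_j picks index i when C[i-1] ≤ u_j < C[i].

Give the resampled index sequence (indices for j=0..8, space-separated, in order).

C = [2/19, 5/38, 4/19, 17/38, 10/19, 13/19, 33/38, 18/19, 1]
j=0: u_0=7/270 ∈ [0, 2/19) → index 0
j=1: u_1=37/270 ∈ [5/38, 4/19) → index 2
j=2: u_2=67/270 ∈ [4/19, 17/38) → index 3
j=3: u_3=97/270 ∈ [4/19, 17/38) → index 3
j=4: u_4=127/270 ∈ [17/38, 10/19) → index 4
j=5: u_5=157/270 ∈ [10/19, 13/19) → index 5
j=6: u_6=187/270 ∈ [13/19, 33/38) → index 6
j=7: u_7=217/270 ∈ [13/19, 33/38) → index 6
j=8: u_8=247/270 ∈ [33/38, 18/19) → index 7

0 2 3 3 4 5 6 6 7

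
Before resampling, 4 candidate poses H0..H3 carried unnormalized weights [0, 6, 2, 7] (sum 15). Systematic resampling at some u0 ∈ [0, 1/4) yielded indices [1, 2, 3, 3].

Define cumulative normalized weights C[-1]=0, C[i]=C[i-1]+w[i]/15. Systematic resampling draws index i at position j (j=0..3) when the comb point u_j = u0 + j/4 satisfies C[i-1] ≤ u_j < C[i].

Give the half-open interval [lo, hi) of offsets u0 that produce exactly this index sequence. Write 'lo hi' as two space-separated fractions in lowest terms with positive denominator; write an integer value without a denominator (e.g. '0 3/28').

3/20 1/4

C = [0, 2/5, 8/15, 1]
j=0 picked index 1: u0 ∈ [0, 2/5)
j=1 picked index 2: u0 ∈ [3/20, 17/60)
j=2 picked index 3: u0 ∈ [1/30, 1/2)
j=3 picked index 3: u0 ∈ [-13/60, 1/4)
intersection: [3/20, 1/4)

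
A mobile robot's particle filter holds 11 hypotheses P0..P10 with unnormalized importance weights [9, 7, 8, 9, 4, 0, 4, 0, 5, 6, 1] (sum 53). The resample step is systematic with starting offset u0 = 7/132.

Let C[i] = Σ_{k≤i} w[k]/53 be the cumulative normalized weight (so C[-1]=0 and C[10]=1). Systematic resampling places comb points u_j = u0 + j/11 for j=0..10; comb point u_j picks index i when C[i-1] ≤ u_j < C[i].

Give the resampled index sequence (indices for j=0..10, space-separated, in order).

C = [9/53, 16/53, 24/53, 33/53, 37/53, 37/53, 41/53, 41/53, 46/53, 52/53, 1]
j=0: u_0=7/132 ∈ [0, 9/53) → index 0
j=1: u_1=19/132 ∈ [0, 9/53) → index 0
j=2: u_2=31/132 ∈ [9/53, 16/53) → index 1
j=3: u_3=43/132 ∈ [16/53, 24/53) → index 2
j=4: u_4=5/12 ∈ [16/53, 24/53) → index 2
j=5: u_5=67/132 ∈ [24/53, 33/53) → index 3
j=6: u_6=79/132 ∈ [24/53, 33/53) → index 3
j=7: u_7=91/132 ∈ [33/53, 37/53) → index 4
j=8: u_8=103/132 ∈ [41/53, 46/53) → index 8
j=9: u_9=115/132 ∈ [46/53, 52/53) → index 9
j=10: u_10=127/132 ∈ [46/53, 52/53) → index 9

0 0 1 2 2 3 3 4 8 9 9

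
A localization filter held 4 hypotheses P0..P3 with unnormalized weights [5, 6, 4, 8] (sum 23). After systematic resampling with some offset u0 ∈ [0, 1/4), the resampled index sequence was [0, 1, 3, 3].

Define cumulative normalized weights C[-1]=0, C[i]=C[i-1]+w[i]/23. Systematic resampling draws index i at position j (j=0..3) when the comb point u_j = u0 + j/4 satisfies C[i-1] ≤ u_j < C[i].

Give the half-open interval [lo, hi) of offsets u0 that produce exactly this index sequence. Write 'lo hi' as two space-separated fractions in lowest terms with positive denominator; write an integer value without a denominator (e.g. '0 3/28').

C = [5/23, 11/23, 15/23, 1]
j=0 picked index 0: u0 ∈ [0, 5/23)
j=1 picked index 1: u0 ∈ [-3/92, 21/92)
j=2 picked index 3: u0 ∈ [7/46, 1/2)
j=3 picked index 3: u0 ∈ [-9/92, 1/4)
intersection: [7/46, 5/23)

7/46 5/23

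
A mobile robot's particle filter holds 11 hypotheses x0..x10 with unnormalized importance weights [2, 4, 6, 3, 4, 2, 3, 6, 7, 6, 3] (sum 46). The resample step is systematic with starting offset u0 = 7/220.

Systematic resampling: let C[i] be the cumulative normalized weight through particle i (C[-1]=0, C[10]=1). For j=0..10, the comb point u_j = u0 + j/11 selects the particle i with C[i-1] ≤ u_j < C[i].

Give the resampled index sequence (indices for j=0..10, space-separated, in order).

0 1 2 3 4 6 7 8 8 9 10

C = [1/23, 3/23, 6/23, 15/46, 19/46, 21/46, 12/23, 15/23, 37/46, 43/46, 1]
j=0: u_0=7/220 ∈ [0, 1/23) → index 0
j=1: u_1=27/220 ∈ [1/23, 3/23) → index 1
j=2: u_2=47/220 ∈ [3/23, 6/23) → index 2
j=3: u_3=67/220 ∈ [6/23, 15/46) → index 3
j=4: u_4=87/220 ∈ [15/46, 19/46) → index 4
j=5: u_5=107/220 ∈ [21/46, 12/23) → index 6
j=6: u_6=127/220 ∈ [12/23, 15/23) → index 7
j=7: u_7=147/220 ∈ [15/23, 37/46) → index 8
j=8: u_8=167/220 ∈ [15/23, 37/46) → index 8
j=9: u_9=17/20 ∈ [37/46, 43/46) → index 9
j=10: u_10=207/220 ∈ [43/46, 1) → index 10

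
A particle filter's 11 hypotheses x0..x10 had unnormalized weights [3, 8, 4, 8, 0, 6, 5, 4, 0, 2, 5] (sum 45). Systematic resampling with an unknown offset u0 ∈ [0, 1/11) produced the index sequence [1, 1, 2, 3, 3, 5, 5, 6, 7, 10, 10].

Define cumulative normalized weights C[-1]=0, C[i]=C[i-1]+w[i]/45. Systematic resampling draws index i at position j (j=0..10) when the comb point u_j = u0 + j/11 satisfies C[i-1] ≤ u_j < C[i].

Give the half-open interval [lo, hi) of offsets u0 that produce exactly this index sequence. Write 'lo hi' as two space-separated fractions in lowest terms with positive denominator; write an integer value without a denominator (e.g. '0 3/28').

C = [1/15, 11/45, 1/3, 23/45, 23/45, 29/45, 34/45, 38/45, 38/45, 8/9, 1]
j=0 picked index 1: u0 ∈ [1/15, 11/45)
j=1 picked index 1: u0 ∈ [-4/165, 76/495)
j=2 picked index 2: u0 ∈ [31/495, 5/33)
j=3 picked index 3: u0 ∈ [2/33, 118/495)
j=4 picked index 3: u0 ∈ [-1/33, 73/495)
j=5 picked index 5: u0 ∈ [28/495, 94/495)
j=6 picked index 5: u0 ∈ [-17/495, 49/495)
j=7 picked index 6: u0 ∈ [4/495, 59/495)
j=8 picked index 7: u0 ∈ [14/495, 58/495)
j=9 picked index 10: u0 ∈ [7/99, 2/11)
j=10 picked index 10: u0 ∈ [-2/99, 1/11)
intersection: [7/99, 1/11)

7/99 1/11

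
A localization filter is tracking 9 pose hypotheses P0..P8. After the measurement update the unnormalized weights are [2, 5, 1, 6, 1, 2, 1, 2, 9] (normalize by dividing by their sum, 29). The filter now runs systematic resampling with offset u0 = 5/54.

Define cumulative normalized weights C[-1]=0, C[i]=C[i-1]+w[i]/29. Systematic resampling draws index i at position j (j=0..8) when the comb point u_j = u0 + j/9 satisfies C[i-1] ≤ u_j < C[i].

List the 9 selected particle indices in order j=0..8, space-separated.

C = [2/29, 7/29, 8/29, 14/29, 15/29, 17/29, 18/29, 20/29, 1]
j=0: u_0=5/54 ∈ [2/29, 7/29) → index 1
j=1: u_1=11/54 ∈ [2/29, 7/29) → index 1
j=2: u_2=17/54 ∈ [8/29, 14/29) → index 3
j=3: u_3=23/54 ∈ [8/29, 14/29) → index 3
j=4: u_4=29/54 ∈ [15/29, 17/29) → index 5
j=5: u_5=35/54 ∈ [18/29, 20/29) → index 7
j=6: u_6=41/54 ∈ [20/29, 1) → index 8
j=7: u_7=47/54 ∈ [20/29, 1) → index 8
j=8: u_8=53/54 ∈ [20/29, 1) → index 8

1 1 3 3 5 7 8 8 8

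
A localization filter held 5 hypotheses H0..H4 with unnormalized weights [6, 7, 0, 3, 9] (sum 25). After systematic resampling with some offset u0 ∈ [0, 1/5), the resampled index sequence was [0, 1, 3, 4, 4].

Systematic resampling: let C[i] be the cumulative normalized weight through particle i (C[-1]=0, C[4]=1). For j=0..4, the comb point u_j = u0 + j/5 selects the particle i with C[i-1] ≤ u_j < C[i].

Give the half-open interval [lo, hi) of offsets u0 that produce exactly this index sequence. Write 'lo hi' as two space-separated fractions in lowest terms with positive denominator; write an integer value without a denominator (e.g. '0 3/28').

C = [6/25, 13/25, 13/25, 16/25, 1]
j=0 picked index 0: u0 ∈ [0, 6/25)
j=1 picked index 1: u0 ∈ [1/25, 8/25)
j=2 picked index 3: u0 ∈ [3/25, 6/25)
j=3 picked index 4: u0 ∈ [1/25, 2/5)
j=4 picked index 4: u0 ∈ [-4/25, 1/5)
intersection: [3/25, 1/5)

3/25 1/5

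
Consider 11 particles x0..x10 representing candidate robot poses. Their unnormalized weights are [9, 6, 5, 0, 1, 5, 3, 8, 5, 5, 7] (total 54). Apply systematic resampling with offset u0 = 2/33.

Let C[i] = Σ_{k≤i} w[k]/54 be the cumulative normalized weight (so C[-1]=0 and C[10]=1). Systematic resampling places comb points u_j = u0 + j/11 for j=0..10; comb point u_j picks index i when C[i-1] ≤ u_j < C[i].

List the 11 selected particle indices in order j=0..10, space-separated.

C = [1/6, 5/18, 10/27, 10/27, 7/18, 13/27, 29/54, 37/54, 7/9, 47/54, 1]
j=0: u_0=2/33 ∈ [0, 1/6) → index 0
j=1: u_1=5/33 ∈ [0, 1/6) → index 0
j=2: u_2=8/33 ∈ [1/6, 5/18) → index 1
j=3: u_3=1/3 ∈ [5/18, 10/27) → index 2
j=4: u_4=14/33 ∈ [7/18, 13/27) → index 5
j=5: u_5=17/33 ∈ [13/27, 29/54) → index 6
j=6: u_6=20/33 ∈ [29/54, 37/54) → index 7
j=7: u_7=23/33 ∈ [37/54, 7/9) → index 8
j=8: u_8=26/33 ∈ [7/9, 47/54) → index 9
j=9: u_9=29/33 ∈ [47/54, 1) → index 10
j=10: u_10=32/33 ∈ [47/54, 1) → index 10

0 0 1 2 5 6 7 8 9 10 10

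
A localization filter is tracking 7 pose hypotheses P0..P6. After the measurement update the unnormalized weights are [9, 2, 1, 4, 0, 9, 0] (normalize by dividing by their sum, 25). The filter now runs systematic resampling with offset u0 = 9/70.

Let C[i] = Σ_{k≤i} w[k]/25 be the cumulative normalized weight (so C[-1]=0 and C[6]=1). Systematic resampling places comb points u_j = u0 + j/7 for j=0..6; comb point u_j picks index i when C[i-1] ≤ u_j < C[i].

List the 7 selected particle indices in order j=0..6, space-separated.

C = [9/25, 11/25, 12/25, 16/25, 16/25, 1, 1]
j=0: u_0=9/70 ∈ [0, 9/25) → index 0
j=1: u_1=19/70 ∈ [0, 9/25) → index 0
j=2: u_2=29/70 ∈ [9/25, 11/25) → index 1
j=3: u_3=39/70 ∈ [12/25, 16/25) → index 3
j=4: u_4=7/10 ∈ [16/25, 1) → index 5
j=5: u_5=59/70 ∈ [16/25, 1) → index 5
j=6: u_6=69/70 ∈ [16/25, 1) → index 5

0 0 1 3 5 5 5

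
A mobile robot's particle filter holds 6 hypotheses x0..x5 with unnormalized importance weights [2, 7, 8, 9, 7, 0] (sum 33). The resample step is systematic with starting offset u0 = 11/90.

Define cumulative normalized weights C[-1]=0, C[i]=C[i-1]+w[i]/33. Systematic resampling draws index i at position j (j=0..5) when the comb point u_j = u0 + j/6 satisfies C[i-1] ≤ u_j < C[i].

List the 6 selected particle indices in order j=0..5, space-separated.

1 2 2 3 4 4

C = [2/33, 3/11, 17/33, 26/33, 1, 1]
j=0: u_0=11/90 ∈ [2/33, 3/11) → index 1
j=1: u_1=13/45 ∈ [3/11, 17/33) → index 2
j=2: u_2=41/90 ∈ [3/11, 17/33) → index 2
j=3: u_3=28/45 ∈ [17/33, 26/33) → index 3
j=4: u_4=71/90 ∈ [26/33, 1) → index 4
j=5: u_5=43/45 ∈ [26/33, 1) → index 4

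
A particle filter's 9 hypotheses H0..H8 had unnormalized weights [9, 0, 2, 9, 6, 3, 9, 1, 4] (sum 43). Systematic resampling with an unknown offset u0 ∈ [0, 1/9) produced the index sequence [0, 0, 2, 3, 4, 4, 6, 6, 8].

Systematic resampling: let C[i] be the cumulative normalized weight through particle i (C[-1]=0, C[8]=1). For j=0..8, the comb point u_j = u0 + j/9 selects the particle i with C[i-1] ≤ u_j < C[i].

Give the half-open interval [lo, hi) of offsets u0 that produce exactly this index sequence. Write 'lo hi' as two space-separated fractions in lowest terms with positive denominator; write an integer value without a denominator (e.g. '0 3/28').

8/387 13/387

C = [9/43, 9/43, 11/43, 20/43, 26/43, 29/43, 38/43, 39/43, 1]
j=0 picked index 0: u0 ∈ [0, 9/43)
j=1 picked index 0: u0 ∈ [-1/9, 38/387)
j=2 picked index 2: u0 ∈ [-5/387, 13/387)
j=3 picked index 3: u0 ∈ [-10/129, 17/129)
j=4 picked index 4: u0 ∈ [8/387, 62/387)
j=5 picked index 4: u0 ∈ [-35/387, 19/387)
j=6 picked index 6: u0 ∈ [1/129, 28/129)
j=7 picked index 6: u0 ∈ [-40/387, 41/387)
j=8 picked index 8: u0 ∈ [7/387, 1/9)
intersection: [8/387, 13/387)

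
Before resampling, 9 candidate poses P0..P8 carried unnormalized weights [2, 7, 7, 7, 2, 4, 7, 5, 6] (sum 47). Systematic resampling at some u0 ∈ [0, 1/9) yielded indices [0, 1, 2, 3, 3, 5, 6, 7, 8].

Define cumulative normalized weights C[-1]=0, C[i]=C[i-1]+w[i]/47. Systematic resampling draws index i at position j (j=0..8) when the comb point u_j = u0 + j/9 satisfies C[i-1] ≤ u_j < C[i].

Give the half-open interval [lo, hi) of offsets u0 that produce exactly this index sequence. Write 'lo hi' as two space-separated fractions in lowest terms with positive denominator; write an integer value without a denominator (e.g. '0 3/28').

C = [2/47, 9/47, 16/47, 23/47, 25/47, 29/47, 36/47, 41/47, 1]
j=0 picked index 0: u0 ∈ [0, 2/47)
j=1 picked index 1: u0 ∈ [-29/423, 34/423)
j=2 picked index 2: u0 ∈ [-13/423, 50/423)
j=3 picked index 3: u0 ∈ [1/141, 22/141)
j=4 picked index 3: u0 ∈ [-44/423, 19/423)
j=5 picked index 5: u0 ∈ [-10/423, 26/423)
j=6 picked index 6: u0 ∈ [-7/141, 14/141)
j=7 picked index 7: u0 ∈ [-5/423, 40/423)
j=8 picked index 8: u0 ∈ [-7/423, 1/9)
intersection: [1/141, 2/47)

1/141 2/47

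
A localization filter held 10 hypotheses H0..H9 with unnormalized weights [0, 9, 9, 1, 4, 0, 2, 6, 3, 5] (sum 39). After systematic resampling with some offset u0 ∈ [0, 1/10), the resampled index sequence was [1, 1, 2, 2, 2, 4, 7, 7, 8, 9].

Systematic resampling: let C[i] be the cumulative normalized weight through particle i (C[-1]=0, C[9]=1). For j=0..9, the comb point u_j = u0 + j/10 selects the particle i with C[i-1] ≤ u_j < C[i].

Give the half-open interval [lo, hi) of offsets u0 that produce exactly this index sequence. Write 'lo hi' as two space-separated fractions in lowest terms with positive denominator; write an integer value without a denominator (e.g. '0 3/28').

8/195 4/65

C = [0, 3/13, 6/13, 19/39, 23/39, 23/39, 25/39, 31/39, 34/39, 1]
j=0 picked index 1: u0 ∈ [0, 3/13)
j=1 picked index 1: u0 ∈ [-1/10, 17/130)
j=2 picked index 2: u0 ∈ [2/65, 17/65)
j=3 picked index 2: u0 ∈ [-9/130, 21/130)
j=4 picked index 2: u0 ∈ [-11/65, 4/65)
j=5 picked index 4: u0 ∈ [-1/78, 7/78)
j=6 picked index 7: u0 ∈ [8/195, 38/195)
j=7 picked index 7: u0 ∈ [-23/390, 37/390)
j=8 picked index 8: u0 ∈ [-1/195, 14/195)
j=9 picked index 9: u0 ∈ [-11/390, 1/10)
intersection: [8/195, 4/65)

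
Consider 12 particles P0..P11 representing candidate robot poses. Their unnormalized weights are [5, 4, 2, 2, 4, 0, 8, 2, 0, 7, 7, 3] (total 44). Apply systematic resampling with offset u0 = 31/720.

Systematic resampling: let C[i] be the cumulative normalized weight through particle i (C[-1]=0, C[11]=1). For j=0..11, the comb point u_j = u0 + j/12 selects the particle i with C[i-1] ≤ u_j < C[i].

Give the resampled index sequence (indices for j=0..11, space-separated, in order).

0 1 2 3 4 6 6 9 9 10 10 11

C = [5/44, 9/44, 1/4, 13/44, 17/44, 17/44, 25/44, 27/44, 27/44, 17/22, 41/44, 1]
j=0: u_0=31/720 ∈ [0, 5/44) → index 0
j=1: u_1=91/720 ∈ [5/44, 9/44) → index 1
j=2: u_2=151/720 ∈ [9/44, 1/4) → index 2
j=3: u_3=211/720 ∈ [1/4, 13/44) → index 3
j=4: u_4=271/720 ∈ [13/44, 17/44) → index 4
j=5: u_5=331/720 ∈ [17/44, 25/44) → index 6
j=6: u_6=391/720 ∈ [17/44, 25/44) → index 6
j=7: u_7=451/720 ∈ [27/44, 17/22) → index 9
j=8: u_8=511/720 ∈ [27/44, 17/22) → index 9
j=9: u_9=571/720 ∈ [17/22, 41/44) → index 10
j=10: u_10=631/720 ∈ [17/22, 41/44) → index 10
j=11: u_11=691/720 ∈ [41/44, 1) → index 11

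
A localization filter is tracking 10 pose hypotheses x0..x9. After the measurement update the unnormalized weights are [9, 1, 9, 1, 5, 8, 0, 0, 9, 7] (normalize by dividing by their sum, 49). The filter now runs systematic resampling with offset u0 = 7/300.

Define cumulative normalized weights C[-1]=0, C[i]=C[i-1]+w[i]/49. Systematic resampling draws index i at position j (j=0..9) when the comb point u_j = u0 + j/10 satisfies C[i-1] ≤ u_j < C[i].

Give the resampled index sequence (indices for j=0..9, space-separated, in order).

0 0 2 2 4 5 5 8 8 9

C = [9/49, 10/49, 19/49, 20/49, 25/49, 33/49, 33/49, 33/49, 6/7, 1]
j=0: u_0=7/300 ∈ [0, 9/49) → index 0
j=1: u_1=37/300 ∈ [0, 9/49) → index 0
j=2: u_2=67/300 ∈ [10/49, 19/49) → index 2
j=3: u_3=97/300 ∈ [10/49, 19/49) → index 2
j=4: u_4=127/300 ∈ [20/49, 25/49) → index 4
j=5: u_5=157/300 ∈ [25/49, 33/49) → index 5
j=6: u_6=187/300 ∈ [25/49, 33/49) → index 5
j=7: u_7=217/300 ∈ [33/49, 6/7) → index 8
j=8: u_8=247/300 ∈ [33/49, 6/7) → index 8
j=9: u_9=277/300 ∈ [6/7, 1) → index 9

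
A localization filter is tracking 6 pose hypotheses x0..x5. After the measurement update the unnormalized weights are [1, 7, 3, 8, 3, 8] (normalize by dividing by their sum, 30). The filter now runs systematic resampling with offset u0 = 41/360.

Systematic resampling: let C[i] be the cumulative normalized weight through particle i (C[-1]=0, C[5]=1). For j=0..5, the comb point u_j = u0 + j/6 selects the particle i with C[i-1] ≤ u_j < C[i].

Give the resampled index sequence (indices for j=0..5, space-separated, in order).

C = [1/30, 4/15, 11/30, 19/30, 11/15, 1]
j=0: u_0=41/360 ∈ [1/30, 4/15) → index 1
j=1: u_1=101/360 ∈ [4/15, 11/30) → index 2
j=2: u_2=161/360 ∈ [11/30, 19/30) → index 3
j=3: u_3=221/360 ∈ [11/30, 19/30) → index 3
j=4: u_4=281/360 ∈ [11/15, 1) → index 5
j=5: u_5=341/360 ∈ [11/15, 1) → index 5

1 2 3 3 5 5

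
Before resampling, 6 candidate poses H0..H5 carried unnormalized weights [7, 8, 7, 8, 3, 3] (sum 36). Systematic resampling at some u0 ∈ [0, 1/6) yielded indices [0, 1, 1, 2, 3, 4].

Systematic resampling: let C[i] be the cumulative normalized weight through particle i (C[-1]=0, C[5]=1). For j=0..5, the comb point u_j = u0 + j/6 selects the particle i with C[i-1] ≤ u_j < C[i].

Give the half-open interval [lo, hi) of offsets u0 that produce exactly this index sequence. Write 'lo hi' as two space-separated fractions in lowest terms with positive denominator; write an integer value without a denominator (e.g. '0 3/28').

1/36 1/12

C = [7/36, 5/12, 11/18, 5/6, 11/12, 1]
j=0 picked index 0: u0 ∈ [0, 7/36)
j=1 picked index 1: u0 ∈ [1/36, 1/4)
j=2 picked index 1: u0 ∈ [-5/36, 1/12)
j=3 picked index 2: u0 ∈ [-1/12, 1/9)
j=4 picked index 3: u0 ∈ [-1/18, 1/6)
j=5 picked index 4: u0 ∈ [0, 1/12)
intersection: [1/36, 1/12)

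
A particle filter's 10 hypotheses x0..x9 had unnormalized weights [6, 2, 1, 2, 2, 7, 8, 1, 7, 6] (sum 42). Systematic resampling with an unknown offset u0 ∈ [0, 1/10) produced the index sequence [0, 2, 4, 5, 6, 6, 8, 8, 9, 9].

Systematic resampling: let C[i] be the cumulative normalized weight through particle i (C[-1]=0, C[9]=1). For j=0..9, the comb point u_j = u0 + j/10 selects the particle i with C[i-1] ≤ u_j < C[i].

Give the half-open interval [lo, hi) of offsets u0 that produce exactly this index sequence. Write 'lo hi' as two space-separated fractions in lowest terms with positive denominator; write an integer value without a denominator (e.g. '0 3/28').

19/210 1/10

C = [1/7, 4/21, 3/14, 11/42, 13/42, 10/21, 2/3, 29/42, 6/7, 1]
j=0 picked index 0: u0 ∈ [0, 1/7)
j=1 picked index 2: u0 ∈ [19/210, 4/35)
j=2 picked index 4: u0 ∈ [13/210, 23/210)
j=3 picked index 5: u0 ∈ [1/105, 37/210)
j=4 picked index 6: u0 ∈ [8/105, 4/15)
j=5 picked index 6: u0 ∈ [-1/42, 1/6)
j=6 picked index 8: u0 ∈ [19/210, 9/35)
j=7 picked index 8: u0 ∈ [-1/105, 11/70)
j=8 picked index 9: u0 ∈ [2/35, 1/5)
j=9 picked index 9: u0 ∈ [-3/70, 1/10)
intersection: [19/210, 1/10)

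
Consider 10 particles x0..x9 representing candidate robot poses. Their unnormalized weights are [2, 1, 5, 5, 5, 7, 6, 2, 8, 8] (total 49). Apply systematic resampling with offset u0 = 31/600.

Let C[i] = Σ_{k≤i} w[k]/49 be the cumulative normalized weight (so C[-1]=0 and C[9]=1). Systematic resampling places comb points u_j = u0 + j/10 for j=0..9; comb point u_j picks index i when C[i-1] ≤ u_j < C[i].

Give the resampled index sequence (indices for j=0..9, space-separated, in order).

1 2 3 4 5 6 7 8 9 9

C = [2/49, 3/49, 8/49, 13/49, 18/49, 25/49, 31/49, 33/49, 41/49, 1]
j=0: u_0=31/600 ∈ [2/49, 3/49) → index 1
j=1: u_1=91/600 ∈ [3/49, 8/49) → index 2
j=2: u_2=151/600 ∈ [8/49, 13/49) → index 3
j=3: u_3=211/600 ∈ [13/49, 18/49) → index 4
j=4: u_4=271/600 ∈ [18/49, 25/49) → index 5
j=5: u_5=331/600 ∈ [25/49, 31/49) → index 6
j=6: u_6=391/600 ∈ [31/49, 33/49) → index 7
j=7: u_7=451/600 ∈ [33/49, 41/49) → index 8
j=8: u_8=511/600 ∈ [41/49, 1) → index 9
j=9: u_9=571/600 ∈ [41/49, 1) → index 9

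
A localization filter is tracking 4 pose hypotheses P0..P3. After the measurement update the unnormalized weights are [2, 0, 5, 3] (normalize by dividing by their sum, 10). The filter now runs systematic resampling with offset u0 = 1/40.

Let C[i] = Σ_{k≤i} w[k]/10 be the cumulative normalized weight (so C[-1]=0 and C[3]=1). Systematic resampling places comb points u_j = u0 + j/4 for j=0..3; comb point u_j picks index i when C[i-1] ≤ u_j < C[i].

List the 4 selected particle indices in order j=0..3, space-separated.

0 2 2 3

C = [1/5, 1/5, 7/10, 1]
j=0: u_0=1/40 ∈ [0, 1/5) → index 0
j=1: u_1=11/40 ∈ [1/5, 7/10) → index 2
j=2: u_2=21/40 ∈ [1/5, 7/10) → index 2
j=3: u_3=31/40 ∈ [7/10, 1) → index 3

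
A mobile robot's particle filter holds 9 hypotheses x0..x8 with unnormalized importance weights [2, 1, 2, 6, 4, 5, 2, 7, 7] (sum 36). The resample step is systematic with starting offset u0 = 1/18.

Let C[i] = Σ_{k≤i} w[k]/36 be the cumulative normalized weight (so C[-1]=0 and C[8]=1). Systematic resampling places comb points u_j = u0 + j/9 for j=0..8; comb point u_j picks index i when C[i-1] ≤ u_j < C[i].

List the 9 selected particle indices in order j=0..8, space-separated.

1 3 3 4 5 7 7 8 8

C = [1/18, 1/12, 5/36, 11/36, 5/12, 5/9, 11/18, 29/36, 1]
j=0: u_0=1/18 ∈ [1/18, 1/12) → index 1
j=1: u_1=1/6 ∈ [5/36, 11/36) → index 3
j=2: u_2=5/18 ∈ [5/36, 11/36) → index 3
j=3: u_3=7/18 ∈ [11/36, 5/12) → index 4
j=4: u_4=1/2 ∈ [5/12, 5/9) → index 5
j=5: u_5=11/18 ∈ [11/18, 29/36) → index 7
j=6: u_6=13/18 ∈ [11/18, 29/36) → index 7
j=7: u_7=5/6 ∈ [29/36, 1) → index 8
j=8: u_8=17/18 ∈ [29/36, 1) → index 8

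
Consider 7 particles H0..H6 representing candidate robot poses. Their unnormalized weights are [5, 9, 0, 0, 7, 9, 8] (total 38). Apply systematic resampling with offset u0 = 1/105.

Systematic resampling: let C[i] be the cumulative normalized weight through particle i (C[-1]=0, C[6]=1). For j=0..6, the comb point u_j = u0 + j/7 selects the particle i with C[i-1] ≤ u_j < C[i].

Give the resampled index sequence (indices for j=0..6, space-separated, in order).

C = [5/38, 7/19, 7/19, 7/19, 21/38, 15/19, 1]
j=0: u_0=1/105 ∈ [0, 5/38) → index 0
j=1: u_1=16/105 ∈ [5/38, 7/19) → index 1
j=2: u_2=31/105 ∈ [5/38, 7/19) → index 1
j=3: u_3=46/105 ∈ [7/19, 21/38) → index 4
j=4: u_4=61/105 ∈ [21/38, 15/19) → index 5
j=5: u_5=76/105 ∈ [21/38, 15/19) → index 5
j=6: u_6=13/15 ∈ [15/19, 1) → index 6

0 1 1 4 5 5 6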